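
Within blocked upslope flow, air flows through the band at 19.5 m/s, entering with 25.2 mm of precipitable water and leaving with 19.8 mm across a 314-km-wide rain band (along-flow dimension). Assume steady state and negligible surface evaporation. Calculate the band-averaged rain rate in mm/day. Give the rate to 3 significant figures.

Column moisture flux per unit crosswind length is F = V × PW.
Inflow: F_in = 19.5 × 25.2 = 491.4 mm·m/s
Outflow: F_out = 19.5 × 19.8 = 386.1 mm·m/s
Steady-state rate R = (F_in − F_out)/L = (491.4 − 386.1) / 314000 m = 3.354e-04 mm/s.
R = 3.354e-04 × 3600 × 24 = 29.0 mm/day.

R ≈ 29.0 mm/day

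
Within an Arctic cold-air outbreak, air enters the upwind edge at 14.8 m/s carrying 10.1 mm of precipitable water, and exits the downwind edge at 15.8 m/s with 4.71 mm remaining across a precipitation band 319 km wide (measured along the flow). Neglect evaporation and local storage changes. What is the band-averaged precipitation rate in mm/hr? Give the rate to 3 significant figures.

Column moisture flux per unit crosswind length is F = V × PW.
Inflow: F_in = 14.8 × 10.1 = 149.48 mm·m/s
Outflow: F_out = 15.8 × 4.71 = 74.418 mm·m/s
Steady-state rate R = (F_in − F_out)/L = (149.48 − 74.418) / 319000 m = 2.353e-04 mm/s.
R = 2.353e-04 × 3600 = 0.847 mm/hr.

R ≈ 0.847 mm/hr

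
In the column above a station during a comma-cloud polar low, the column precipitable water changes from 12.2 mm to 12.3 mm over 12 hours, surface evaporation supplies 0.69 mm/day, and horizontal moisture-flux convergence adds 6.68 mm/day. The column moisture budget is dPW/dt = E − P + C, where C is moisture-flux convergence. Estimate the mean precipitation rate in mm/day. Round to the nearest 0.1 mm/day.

P ≈ 7.2 mm/day

dPW/dt = (12.3 − 12.2) mm / (12/24 day) = +0.200 mm/day.
P = E + C − dPW/dt = 0.69 + (6.68) − (+0.200) = 7.2 mm/day.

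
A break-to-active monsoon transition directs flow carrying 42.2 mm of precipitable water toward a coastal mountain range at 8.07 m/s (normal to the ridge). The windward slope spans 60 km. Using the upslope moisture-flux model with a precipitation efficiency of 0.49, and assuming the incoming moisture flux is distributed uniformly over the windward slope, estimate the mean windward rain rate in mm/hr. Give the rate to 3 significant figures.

R ≈ 10.0 mm/hr

Incoming column moisture flux per unit ridge length: F = V × PW = 8.07 × 42.2 = 340.554 mm·m/s.
Spread over the 60 km slope with efficiency ε = 0.49: R = ε·F/W = 0.49 × 340.554 / 60000 m = 2.781e-03 mm/s.
R = 2.781e-03 × 3600 = 10.0 mm/hr.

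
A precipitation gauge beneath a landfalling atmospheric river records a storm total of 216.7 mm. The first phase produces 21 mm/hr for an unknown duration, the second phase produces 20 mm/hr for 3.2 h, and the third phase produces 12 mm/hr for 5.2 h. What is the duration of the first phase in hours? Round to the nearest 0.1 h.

duration ≈ 4.3 h

Known phases: 20 × 3.2 + 12 × 5.2 = 64 + 62.4 = 126.4 mm.
Remaining depth = 216.7 − 126.4 = 90.3 mm.
Duration = 90.3 / 21 = 4.3 h.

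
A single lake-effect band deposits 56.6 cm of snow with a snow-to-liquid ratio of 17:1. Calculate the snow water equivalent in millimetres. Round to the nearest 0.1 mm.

SWE = snow depth / ratio = 56.6 cm / 17 = 3.329 cm = 33.3 mm.

SWE ≈ 33.3 mm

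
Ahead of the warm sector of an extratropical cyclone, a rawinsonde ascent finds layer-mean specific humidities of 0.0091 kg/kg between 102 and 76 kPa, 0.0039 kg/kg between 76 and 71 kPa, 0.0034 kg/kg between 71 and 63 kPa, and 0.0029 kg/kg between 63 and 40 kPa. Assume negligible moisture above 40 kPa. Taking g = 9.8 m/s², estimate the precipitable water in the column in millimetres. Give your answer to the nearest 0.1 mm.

PW ≈ 35.7 mm

Precipitable water is the column-integrated vapour mass per unit area: PW = (1/g) Σ q̄ Δp, with q in kg/kg and Δp in Pa (1 kg/m² of water = 1 mm).
Layer 102–76 kPa: Δp = 260 hPa = 26000 Pa, q̄ = 0.0091 kg/kg → 0.0091 × 26000 / 9.8 = 24.14 mm
Layer 76–71 kPa: Δp = 50 hPa = 5000 Pa, q̄ = 0.0039 kg/kg → 0.0039 × 5000 / 9.8 = 1.99 mm
Layer 71–63 kPa: Δp = 80 hPa = 8000 Pa, q̄ = 0.0034 kg/kg → 0.0034 × 8000 / 9.8 = 2.78 mm
Layer 63–40 kPa: Δp = 230 hPa = 23000 Pa, q̄ = 0.0029 kg/kg → 0.0029 × 23000 / 9.8 = 6.81 mm
PW = 24.14 + 1.99 + 2.78 + 6.81 = 35.72 ≈ 35.7 mm.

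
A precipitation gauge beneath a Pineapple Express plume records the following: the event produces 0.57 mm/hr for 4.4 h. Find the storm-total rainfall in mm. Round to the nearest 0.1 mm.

total ≈ 2.5 mm

Total = Σ Rᵢ Δtᵢ = 0.57 × 4.4
      = 2.508 = 2.5 mm.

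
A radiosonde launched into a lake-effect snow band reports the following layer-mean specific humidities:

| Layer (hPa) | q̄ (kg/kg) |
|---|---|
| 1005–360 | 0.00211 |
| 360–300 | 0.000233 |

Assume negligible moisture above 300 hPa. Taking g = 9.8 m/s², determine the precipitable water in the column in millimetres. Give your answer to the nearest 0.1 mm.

PW ≈ 14.0 mm

Precipitable water is the column-integrated vapour mass per unit area: PW = (1/g) Σ q̄ Δp, with q in kg/kg and Δp in Pa (1 kg/m² of water = 1 mm).
Layer 1005–360 hPa: Δp = 645 hPa = 64500 Pa, q̄ = 0.00211 kg/kg → 0.00211 × 64500 / 9.8 = 13.89 mm
Layer 360–300 hPa: Δp = 60 hPa = 6000 Pa, q̄ = 0.000233 kg/kg → 0.000233 × 6000 / 9.8 = 0.14 mm
PW = 13.89 + 0.14 = 14.03 ≈ 14.0 mm.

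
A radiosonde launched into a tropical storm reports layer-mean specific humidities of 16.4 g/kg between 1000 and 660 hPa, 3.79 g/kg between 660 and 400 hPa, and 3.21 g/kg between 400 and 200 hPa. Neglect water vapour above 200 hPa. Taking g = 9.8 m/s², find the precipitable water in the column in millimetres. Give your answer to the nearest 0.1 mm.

PW ≈ 73.5 mm

Precipitable water is the column-integrated vapour mass per unit area: PW = (1/g) Σ q̄ Δp, with q in kg/kg and Δp in Pa (1 kg/m² of water = 1 mm).
Layer 1000–660 hPa: Δp = 340 hPa = 34000 Pa, q̄ = 0.0164 kg/kg → 0.0164 × 34000 / 9.8 = 56.90 mm
Layer 660–400 hPa: Δp = 260 hPa = 26000 Pa, q̄ = 0.00379 kg/kg → 0.00379 × 26000 / 9.8 = 10.06 mm
Layer 400–200 hPa: Δp = 200 hPa = 20000 Pa, q̄ = 0.00321 kg/kg → 0.00321 × 20000 / 9.8 = 6.55 mm
PW = 56.90 + 10.06 + 6.55 = 73.51 ≈ 73.5 mm.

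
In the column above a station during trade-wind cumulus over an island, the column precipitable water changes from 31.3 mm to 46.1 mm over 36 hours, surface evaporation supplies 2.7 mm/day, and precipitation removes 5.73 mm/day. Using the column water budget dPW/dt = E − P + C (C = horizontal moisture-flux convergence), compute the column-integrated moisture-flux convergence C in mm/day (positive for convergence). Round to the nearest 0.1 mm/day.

C ≈ 12.9 mm/day

dPW/dt = (46.1 − 31.3) mm / (36/24 day) = +9.867 mm/day.
C = dPW/dt − E + P = (+9.867) − 2.7 + 5.73 = 12.9 mm/day.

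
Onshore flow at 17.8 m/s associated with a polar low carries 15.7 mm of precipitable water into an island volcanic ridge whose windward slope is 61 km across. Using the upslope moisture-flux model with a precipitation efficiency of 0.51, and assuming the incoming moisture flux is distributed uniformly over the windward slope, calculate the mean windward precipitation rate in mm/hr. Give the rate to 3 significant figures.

Incoming column moisture flux per unit ridge length: F = V × PW = 17.8 × 15.7 = 279.46 mm·m/s.
Spread over the 61 km slope with efficiency ε = 0.51: R = ε·F/W = 0.51 × 279.46 / 61000 m = 2.336e-03 mm/s.
R = 2.336e-03 × 3600 = 8.41 mm/hr.

R ≈ 8.41 mm/hr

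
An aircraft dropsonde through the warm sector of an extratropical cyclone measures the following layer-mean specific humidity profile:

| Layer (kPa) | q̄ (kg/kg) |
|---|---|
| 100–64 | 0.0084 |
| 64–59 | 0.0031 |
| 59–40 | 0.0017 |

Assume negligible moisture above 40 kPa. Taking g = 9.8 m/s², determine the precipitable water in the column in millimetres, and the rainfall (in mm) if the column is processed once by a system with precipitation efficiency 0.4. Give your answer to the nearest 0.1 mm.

PW ≈ 35.7 mm; rainfall ≈ 14.3 mm

Precipitable water is the column-integrated vapour mass per unit area: PW = (1/g) Σ q̄ Δp, with q in kg/kg and Δp in Pa (1 kg/m² of water = 1 mm).
Layer 100–64 kPa: Δp = 360 hPa = 36000 Pa, q̄ = 0.0084 kg/kg → 0.0084 × 36000 / 9.8 = 30.86 mm
Layer 64–59 kPa: Δp = 50 hPa = 5000 Pa, q̄ = 0.0031 kg/kg → 0.0031 × 5000 / 9.8 = 1.58 mm
Layer 59–40 kPa: Δp = 190 hPa = 19000 Pa, q̄ = 0.0017 kg/kg → 0.0017 × 19000 / 9.8 = 3.30 mm
PW = 30.86 + 1.58 + 3.30 = 35.74 ≈ 35.7 mm.
Rainfall = ε × PW = 0.4 × 35.7 = 14.3 mm.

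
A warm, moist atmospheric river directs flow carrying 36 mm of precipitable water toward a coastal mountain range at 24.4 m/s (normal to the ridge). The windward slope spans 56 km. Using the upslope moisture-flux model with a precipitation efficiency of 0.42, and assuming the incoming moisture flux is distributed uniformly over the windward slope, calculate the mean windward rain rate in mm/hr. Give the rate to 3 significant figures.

Incoming column moisture flux per unit ridge length: F = V × PW = 24.4 × 36 = 878.4 mm·m/s.
Spread over the 56 km slope with efficiency ε = 0.42: R = ε·F/W = 0.42 × 878.4 / 56000 m = 6.588e-03 mm/s.
R = 6.588e-03 × 3600 = 23.7 mm/hr.

R ≈ 23.7 mm/hr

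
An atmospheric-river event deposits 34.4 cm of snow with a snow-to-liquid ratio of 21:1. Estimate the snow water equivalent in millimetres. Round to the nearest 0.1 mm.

SWE ≈ 16.4 mm

SWE = snow depth / ratio = 34.4 cm / 21 = 1.638 cm = 16.4 mm.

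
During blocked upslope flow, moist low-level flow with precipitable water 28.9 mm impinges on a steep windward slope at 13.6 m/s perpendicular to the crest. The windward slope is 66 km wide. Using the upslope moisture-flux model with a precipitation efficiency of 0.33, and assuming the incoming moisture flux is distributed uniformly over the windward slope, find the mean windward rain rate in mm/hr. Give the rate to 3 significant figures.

Incoming column moisture flux per unit ridge length: F = V × PW = 13.6 × 28.9 = 393.04 mm·m/s.
Spread over the 66 km slope with efficiency ε = 0.33: R = ε·F/W = 0.33 × 393.04 / 66000 m = 1.965e-03 mm/s.
R = 1.965e-03 × 3600 = 7.07 mm/hr.

R ≈ 7.07 mm/hr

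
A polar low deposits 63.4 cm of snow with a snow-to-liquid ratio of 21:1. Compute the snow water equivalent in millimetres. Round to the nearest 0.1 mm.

SWE = snow depth / ratio = 63.4 cm / 21 = 3.019 cm = 30.2 mm.

SWE ≈ 30.2 mm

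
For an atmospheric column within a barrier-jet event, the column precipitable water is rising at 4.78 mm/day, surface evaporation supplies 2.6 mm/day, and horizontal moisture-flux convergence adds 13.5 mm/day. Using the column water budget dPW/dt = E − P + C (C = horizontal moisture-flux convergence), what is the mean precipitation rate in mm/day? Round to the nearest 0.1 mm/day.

dPW/dt = +4.78 mm/day.
P = E + C − dPW/dt = 2.6 + (13.5) − (+4.78) = 11.3 mm/day.

P ≈ 11.3 mm/day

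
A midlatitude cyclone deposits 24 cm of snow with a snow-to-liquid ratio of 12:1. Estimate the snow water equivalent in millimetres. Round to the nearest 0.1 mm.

SWE = snow depth / ratio = 24 cm / 12 = 2.000 cm = 20.0 mm.

SWE ≈ 20.0 mm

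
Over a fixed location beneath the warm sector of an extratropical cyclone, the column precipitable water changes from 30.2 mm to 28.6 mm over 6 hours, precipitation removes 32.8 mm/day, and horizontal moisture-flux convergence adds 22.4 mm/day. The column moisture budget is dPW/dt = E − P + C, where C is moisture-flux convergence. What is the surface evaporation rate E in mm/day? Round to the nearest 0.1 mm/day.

E ≈ 4.0 mm/day

dPW/dt = (28.6 − 30.2) mm / (6/24 day) = -6.400 mm/day.
E = dPW/dt + P − C = (-6.400) + 32.8 − (22.4) = 4.0 mm/day.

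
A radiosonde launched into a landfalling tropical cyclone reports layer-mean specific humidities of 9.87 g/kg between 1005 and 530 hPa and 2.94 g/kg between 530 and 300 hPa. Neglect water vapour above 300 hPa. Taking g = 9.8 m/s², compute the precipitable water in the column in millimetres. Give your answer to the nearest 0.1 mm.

Precipitable water is the column-integrated vapour mass per unit area: PW = (1/g) Σ q̄ Δp, with q in kg/kg and Δp in Pa (1 kg/m² of water = 1 mm).
Layer 1005–530 hPa: Δp = 475 hPa = 47500 Pa, q̄ = 0.00987 kg/kg → 0.00987 × 47500 / 9.8 = 47.84 mm
Layer 530–300 hPa: Δp = 230 hPa = 23000 Pa, q̄ = 0.00294 kg/kg → 0.00294 × 23000 / 9.8 = 6.90 mm
PW = 47.84 + 6.90 = 54.74 ≈ 54.7 mm.

PW ≈ 54.7 mm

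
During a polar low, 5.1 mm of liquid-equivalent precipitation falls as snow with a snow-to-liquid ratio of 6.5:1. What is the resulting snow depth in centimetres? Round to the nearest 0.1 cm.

Snow depth = liquid × ratio = 5.1 mm × 6.5 = 33.15 mm = 3.3 cm.

snow depth ≈ 3.3 cm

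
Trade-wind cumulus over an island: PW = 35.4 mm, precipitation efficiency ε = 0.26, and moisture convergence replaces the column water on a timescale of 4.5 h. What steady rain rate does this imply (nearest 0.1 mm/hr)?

R ≈ 2.0 mm/hr

Each overturning extracts ε × PW = 0.26 × 35.4 = 9.204 mm.
Rate = ε·PW / τ = 9.204 / 4.5 h = 2.0 mm/hr.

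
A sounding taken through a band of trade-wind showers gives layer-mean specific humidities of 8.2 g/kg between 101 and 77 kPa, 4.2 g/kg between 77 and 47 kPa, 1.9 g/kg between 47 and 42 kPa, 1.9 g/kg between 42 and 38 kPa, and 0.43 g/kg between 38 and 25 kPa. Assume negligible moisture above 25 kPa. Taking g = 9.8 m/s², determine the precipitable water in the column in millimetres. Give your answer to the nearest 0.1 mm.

Precipitable water is the column-integrated vapour mass per unit area: PW = (1/g) Σ q̄ Δp, with q in kg/kg and Δp in Pa (1 kg/m² of water = 1 mm).
Layer 101–77 kPa: Δp = 240 hPa = 24000 Pa, q̄ = 0.0082 kg/kg → 0.0082 × 24000 / 9.8 = 20.08 mm
Layer 77–47 kPa: Δp = 300 hPa = 30000 Pa, q̄ = 0.0042 kg/kg → 0.0042 × 30000 / 9.8 = 12.86 mm
Layer 47–42 kPa: Δp = 50 hPa = 5000 Pa, q̄ = 0.0019 kg/kg → 0.0019 × 5000 / 9.8 = 0.97 mm
Layer 42–38 kPa: Δp = 40 hPa = 4000 Pa, q̄ = 0.0019 kg/kg → 0.0019 × 4000 / 9.8 = 0.78 mm
Layer 38–25 kPa: Δp = 130 hPa = 13000 Pa, q̄ = 0.00043 kg/kg → 0.00043 × 13000 / 9.8 = 0.57 mm
PW = 20.08 + 12.86 + 0.97 + 0.78 + 0.57 = 35.26 ≈ 35.3 mm.

PW ≈ 35.3 mm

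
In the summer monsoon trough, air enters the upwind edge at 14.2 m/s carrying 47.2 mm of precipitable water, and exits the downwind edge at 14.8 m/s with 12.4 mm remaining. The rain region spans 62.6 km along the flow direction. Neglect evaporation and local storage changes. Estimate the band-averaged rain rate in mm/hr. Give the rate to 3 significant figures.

R ≈ 28.0 mm/hr

Column moisture flux per unit crosswind length is F = V × PW.
Inflow: F_in = 14.2 × 47.2 = 670.24 mm·m/s
Outflow: F_out = 14.8 × 12.4 = 183.52 mm·m/s
Steady-state rate R = (F_in − F_out)/L = (670.24 − 183.52) / 62600 m = 7.775e-03 mm/s.
R = 7.775e-03 × 3600 = 28.0 mm/hr.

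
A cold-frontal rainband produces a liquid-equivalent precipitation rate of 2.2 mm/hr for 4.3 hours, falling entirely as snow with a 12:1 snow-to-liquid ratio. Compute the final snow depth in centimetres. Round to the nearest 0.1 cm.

snow depth ≈ 11.4 cm

Liquid-equivalent depth = 2.2 × 4.3 = 9.46 mm.
Snow depth = 9.46 mm × 12 = 113.52 mm = 11.4 cm.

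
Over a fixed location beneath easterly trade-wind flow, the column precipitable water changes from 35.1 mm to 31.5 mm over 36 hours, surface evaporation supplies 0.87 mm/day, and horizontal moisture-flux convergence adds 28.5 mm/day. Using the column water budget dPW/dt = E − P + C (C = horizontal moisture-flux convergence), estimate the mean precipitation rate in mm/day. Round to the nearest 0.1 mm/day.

P ≈ 31.8 mm/day

dPW/dt = (31.5 − 35.1) mm / (36/24 day) = -2.400 mm/day.
P = E + C − dPW/dt = 0.87 + (28.5) − (-2.400) = 31.8 mm/day.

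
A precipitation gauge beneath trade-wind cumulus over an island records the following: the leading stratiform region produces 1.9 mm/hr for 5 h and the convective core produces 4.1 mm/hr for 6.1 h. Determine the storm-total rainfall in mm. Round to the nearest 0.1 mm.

total ≈ 34.5 mm

Total = Σ Rᵢ Δtᵢ = 1.9 × 5 + 4.1 × 6.1
      = 9.5 + 25.01 = 34.5 mm.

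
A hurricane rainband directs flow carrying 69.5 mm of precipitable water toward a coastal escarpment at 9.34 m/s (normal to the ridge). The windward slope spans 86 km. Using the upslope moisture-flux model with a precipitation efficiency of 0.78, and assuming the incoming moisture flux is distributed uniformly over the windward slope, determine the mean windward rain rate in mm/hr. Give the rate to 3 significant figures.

Incoming column moisture flux per unit ridge length: F = V × PW = 9.34 × 69.5 = 649.13 mm·m/s.
Spread over the 86 km slope with efficiency ε = 0.78: R = ε·F/W = 0.78 × 649.13 / 86000 m = 5.887e-03 mm/s.
R = 5.887e-03 × 3600 = 21.2 mm/hr.

R ≈ 21.2 mm/hr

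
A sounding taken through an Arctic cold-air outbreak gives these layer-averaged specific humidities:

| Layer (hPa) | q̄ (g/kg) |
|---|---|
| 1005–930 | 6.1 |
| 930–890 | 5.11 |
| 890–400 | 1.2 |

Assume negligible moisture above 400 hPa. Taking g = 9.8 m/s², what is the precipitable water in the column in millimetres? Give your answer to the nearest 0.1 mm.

PW ≈ 12.8 mm

Precipitable water is the column-integrated vapour mass per unit area: PW = (1/g) Σ q̄ Δp, with q in kg/kg and Δp in Pa (1 kg/m² of water = 1 mm).
Layer 1005–930 hPa: Δp = 75 hPa = 7500 Pa, q̄ = 0.0061 kg/kg → 0.0061 × 7500 / 9.8 = 4.67 mm
Layer 930–890 hPa: Δp = 40 hPa = 4000 Pa, q̄ = 0.00511 kg/kg → 0.00511 × 4000 / 9.8 = 2.09 mm
Layer 890–400 hPa: Δp = 490 hPa = 49000 Pa, q̄ = 0.0012 kg/kg → 0.0012 × 49000 / 9.8 = 6.00 mm
PW = 4.67 + 2.09 + 6.00 = 12.76 ≈ 12.8 mm.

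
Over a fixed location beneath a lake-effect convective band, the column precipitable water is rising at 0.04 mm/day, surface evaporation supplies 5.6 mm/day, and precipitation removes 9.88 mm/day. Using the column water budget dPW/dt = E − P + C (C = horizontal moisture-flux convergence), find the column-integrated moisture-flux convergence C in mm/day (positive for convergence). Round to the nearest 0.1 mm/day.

dPW/dt = +0.04 mm/day.
C = dPW/dt − E + P = (+0.04) − 5.6 + 9.88 = 4.3 mm/day.

C ≈ 4.3 mm/day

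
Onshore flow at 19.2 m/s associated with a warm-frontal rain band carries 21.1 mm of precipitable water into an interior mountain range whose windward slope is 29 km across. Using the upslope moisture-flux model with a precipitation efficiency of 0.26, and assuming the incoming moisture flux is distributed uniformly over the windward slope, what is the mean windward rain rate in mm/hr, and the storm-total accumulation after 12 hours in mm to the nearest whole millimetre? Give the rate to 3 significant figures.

Incoming column moisture flux per unit ridge length: F = V × PW = 19.2 × 21.1 = 405.12 mm·m/s.
Spread over the 29 km slope with efficiency ε = 0.26: R = ε·F/W = 0.26 × 405.12 / 29000 m = 3.632e-03 mm/s.
R = 3.632e-03 × 3600 = 13.1 mm/hr.
Over 12 h: total = 13.1 × 12 = 157.2 ≈ 157 mm.

R ≈ 13.1 mm/hr; total ≈ 157 mm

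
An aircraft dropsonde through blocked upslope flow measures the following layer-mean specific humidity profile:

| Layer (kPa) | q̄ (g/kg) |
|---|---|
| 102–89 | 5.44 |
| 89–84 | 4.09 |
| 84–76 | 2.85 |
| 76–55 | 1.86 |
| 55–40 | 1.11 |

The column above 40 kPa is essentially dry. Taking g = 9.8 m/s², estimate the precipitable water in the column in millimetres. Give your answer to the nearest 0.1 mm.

Precipitable water is the column-integrated vapour mass per unit area: PW = (1/g) Σ q̄ Δp, with q in kg/kg and Δp in Pa (1 kg/m² of water = 1 mm).
Layer 102–89 kPa: Δp = 130 hPa = 13000 Pa, q̄ = 0.00544 kg/kg → 0.00544 × 13000 / 9.8 = 7.22 mm
Layer 89–84 kPa: Δp = 50 hPa = 5000 Pa, q̄ = 0.00409 kg/kg → 0.00409 × 5000 / 9.8 = 2.09 mm
Layer 84–76 kPa: Δp = 80 hPa = 8000 Pa, q̄ = 0.00285 kg/kg → 0.00285 × 8000 / 9.8 = 2.33 mm
Layer 76–55 kPa: Δp = 210 hPa = 21000 Pa, q̄ = 0.00186 kg/kg → 0.00186 × 21000 / 9.8 = 3.99 mm
Layer 55–40 kPa: Δp = 150 hPa = 15000 Pa, q̄ = 0.00111 kg/kg → 0.00111 × 15000 / 9.8 = 1.70 mm
PW = 7.22 + 2.09 + 2.33 + 3.99 + 1.70 = 17.33 ≈ 17.3 mm.

PW ≈ 17.3 mm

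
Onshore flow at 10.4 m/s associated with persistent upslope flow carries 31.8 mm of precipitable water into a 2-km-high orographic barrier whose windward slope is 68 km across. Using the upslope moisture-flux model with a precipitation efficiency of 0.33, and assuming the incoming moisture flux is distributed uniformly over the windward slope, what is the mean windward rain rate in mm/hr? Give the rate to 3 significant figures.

R ≈ 5.78 mm/hr

Incoming column moisture flux per unit ridge length: F = V × PW = 10.4 × 31.8 = 330.72 mm·m/s.
Spread over the 68 km slope with efficiency ε = 0.33: R = ε·F/W = 0.33 × 330.72 / 68000 m = 1.605e-03 mm/s.
R = 1.605e-03 × 3600 = 5.78 mm/hr.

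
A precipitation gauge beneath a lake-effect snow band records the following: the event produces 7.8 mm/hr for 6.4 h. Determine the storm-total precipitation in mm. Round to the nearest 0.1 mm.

Total = Σ Rᵢ Δtᵢ = 7.8 × 6.4
      = 49.92 = 49.9 mm.

total ≈ 49.9 mm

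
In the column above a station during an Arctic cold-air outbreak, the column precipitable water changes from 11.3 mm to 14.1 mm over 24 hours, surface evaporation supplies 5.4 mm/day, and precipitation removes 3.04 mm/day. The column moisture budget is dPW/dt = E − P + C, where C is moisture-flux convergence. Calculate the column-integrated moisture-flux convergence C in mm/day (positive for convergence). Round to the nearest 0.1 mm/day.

dPW/dt = (14.1 − 11.3) mm / (24/24 day) = +2.800 mm/day.
C = dPW/dt − E + P = (+2.800) − 5.4 + 3.04 = 0.4 mm/day.

C ≈ 0.4 mm/day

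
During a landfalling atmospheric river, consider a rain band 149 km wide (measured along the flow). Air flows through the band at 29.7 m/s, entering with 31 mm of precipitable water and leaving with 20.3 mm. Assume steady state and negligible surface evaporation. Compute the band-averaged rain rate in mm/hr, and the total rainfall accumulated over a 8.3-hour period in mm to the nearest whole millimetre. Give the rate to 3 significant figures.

R ≈ 7.68 mm/hr; total ≈ 64 mm

Column moisture flux per unit crosswind length is F = V × PW.
Inflow: F_in = 29.7 × 31 = 920.7 mm·m/s
Outflow: F_out = 29.7 × 20.3 = 602.91 mm·m/s
Steady-state rate R = (F_in − F_out)/L = (920.7 − 602.91) / 149000 m = 2.133e-03 mm/s.
R = 2.133e-03 × 3600 = 7.68 mm/hr.
Over 8.3 h: total = 7.68 × 8.3 = 63.744 ≈ 64 mm.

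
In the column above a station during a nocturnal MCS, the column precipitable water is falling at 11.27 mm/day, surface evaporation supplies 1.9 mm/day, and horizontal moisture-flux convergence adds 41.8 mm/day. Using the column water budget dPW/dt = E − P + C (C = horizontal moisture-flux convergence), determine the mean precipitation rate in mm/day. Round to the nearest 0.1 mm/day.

P ≈ 55.0 mm/day

dPW/dt = -11.27 mm/day.
P = E + C − dPW/dt = 1.9 + (41.8) − (-11.27) = 55.0 mm/day.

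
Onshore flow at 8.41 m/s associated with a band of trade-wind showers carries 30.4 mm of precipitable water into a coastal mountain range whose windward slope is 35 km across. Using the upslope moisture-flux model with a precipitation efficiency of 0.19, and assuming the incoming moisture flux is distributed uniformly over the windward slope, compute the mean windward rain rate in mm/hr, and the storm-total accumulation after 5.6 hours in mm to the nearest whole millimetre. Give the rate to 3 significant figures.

Incoming column moisture flux per unit ridge length: F = V × PW = 8.41 × 30.4 = 255.664 mm·m/s.
Spread over the 35 km slope with efficiency ε = 0.19: R = ε·F/W = 0.19 × 255.664 / 35000 m = 1.388e-03 mm/s.
R = 1.388e-03 × 3600 = 5.00 mm/hr.
Over 5.6 h: total = 5.00 × 5.6 = 28 mm.

R ≈ 5.00 mm/hr; total ≈ 28 mm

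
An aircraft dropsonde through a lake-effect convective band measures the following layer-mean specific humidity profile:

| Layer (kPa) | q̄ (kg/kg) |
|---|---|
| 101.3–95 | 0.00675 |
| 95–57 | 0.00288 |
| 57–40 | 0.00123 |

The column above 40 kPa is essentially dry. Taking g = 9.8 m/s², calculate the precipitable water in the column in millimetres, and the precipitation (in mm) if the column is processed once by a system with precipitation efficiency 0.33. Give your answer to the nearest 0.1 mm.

Precipitable water is the column-integrated vapour mass per unit area: PW = (1/g) Σ q̄ Δp, with q in kg/kg and Δp in Pa (1 kg/m² of water = 1 mm).
Layer 101.3–95 kPa: Δp = 63 hPa = 6300 Pa, q̄ = 0.00675 kg/kg → 0.00675 × 6300 / 9.8 = 4.34 mm
Layer 95–57 kPa: Δp = 380 hPa = 38000 Pa, q̄ = 0.00288 kg/kg → 0.00288 × 38000 / 9.8 = 11.17 mm
Layer 57–40 kPa: Δp = 170 hPa = 17000 Pa, q̄ = 0.00123 kg/kg → 0.00123 × 17000 / 9.8 = 2.13 mm
PW = 4.34 + 11.17 + 2.13 = 17.64 ≈ 17.6 mm.
Precipitation = ε × PW = 0.33 × 17.6 = 5.8 mm.

PW ≈ 17.6 mm; precipitation ≈ 5.8 mm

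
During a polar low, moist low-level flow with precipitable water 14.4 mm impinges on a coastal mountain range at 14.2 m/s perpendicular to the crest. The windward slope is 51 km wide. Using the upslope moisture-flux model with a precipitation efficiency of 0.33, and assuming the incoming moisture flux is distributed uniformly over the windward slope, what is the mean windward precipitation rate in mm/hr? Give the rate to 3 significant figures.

Incoming column moisture flux per unit ridge length: F = V × PW = 14.2 × 14.4 = 204.48 mm·m/s.
Spread over the 51 km slope with efficiency ε = 0.33: R = ε·F/W = 0.33 × 204.48 / 51000 m = 1.323e-03 mm/s.
R = 1.323e-03 × 3600 = 4.76 mm/hr.

R ≈ 4.76 mm/hr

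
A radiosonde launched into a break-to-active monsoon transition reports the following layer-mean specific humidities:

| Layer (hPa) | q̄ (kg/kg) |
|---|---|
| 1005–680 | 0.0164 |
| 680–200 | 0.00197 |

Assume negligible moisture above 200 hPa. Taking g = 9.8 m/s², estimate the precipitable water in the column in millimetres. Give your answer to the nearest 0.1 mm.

Precipitable water is the column-integrated vapour mass per unit area: PW = (1/g) Σ q̄ Δp, with q in kg/kg and Δp in Pa (1 kg/m² of water = 1 mm).
Layer 1005–680 hPa: Δp = 325 hPa = 32500 Pa, q̄ = 0.0164 kg/kg → 0.0164 × 32500 / 9.8 = 54.39 mm
Layer 680–200 hPa: Δp = 480 hPa = 48000 Pa, q̄ = 0.00197 kg/kg → 0.00197 × 48000 / 9.8 = 9.65 mm
PW = 54.39 + 9.65 = 64.04 ≈ 64.0 mm.

PW ≈ 64.0 mm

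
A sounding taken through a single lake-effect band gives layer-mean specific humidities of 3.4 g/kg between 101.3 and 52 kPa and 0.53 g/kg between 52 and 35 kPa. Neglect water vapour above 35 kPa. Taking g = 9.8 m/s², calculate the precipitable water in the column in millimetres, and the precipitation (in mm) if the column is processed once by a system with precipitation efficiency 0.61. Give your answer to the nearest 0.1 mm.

Precipitable water is the column-integrated vapour mass per unit area: PW = (1/g) Σ q̄ Δp, with q in kg/kg and Δp in Pa (1 kg/m² of water = 1 mm).
Layer 101.3–52 kPa: Δp = 493 hPa = 49300 Pa, q̄ = 0.0034 kg/kg → 0.0034 × 49300 / 9.8 = 17.10 mm
Layer 52–35 kPa: Δp = 170 hPa = 17000 Pa, q̄ = 0.00053 kg/kg → 0.00053 × 17000 / 9.8 = 0.92 mm
PW = 17.10 + 0.92 = 18.02 ≈ 18.0 mm.
Precipitation = ε × PW = 0.61 × 18.0 = 11.0 mm.

PW ≈ 18.0 mm; precipitation ≈ 11.0 mm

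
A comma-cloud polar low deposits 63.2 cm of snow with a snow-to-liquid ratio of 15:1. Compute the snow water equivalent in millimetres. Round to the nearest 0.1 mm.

SWE ≈ 42.1 mm

SWE = snow depth / ratio = 63.2 cm / 15 = 4.213 cm = 42.1 mm.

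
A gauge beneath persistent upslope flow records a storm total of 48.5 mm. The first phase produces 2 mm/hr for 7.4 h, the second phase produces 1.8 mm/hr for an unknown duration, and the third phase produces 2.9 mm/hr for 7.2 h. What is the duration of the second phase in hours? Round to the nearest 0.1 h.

Known phases: 2 × 7.4 + 2.9 × 7.2 = 14.8 + 20.88 = 35.68 mm.
Remaining depth = 48.5 − 35.68 = 12.82 mm.
Duration = 12.82 / 1.8 = 7.1 h.

duration ≈ 7.1 h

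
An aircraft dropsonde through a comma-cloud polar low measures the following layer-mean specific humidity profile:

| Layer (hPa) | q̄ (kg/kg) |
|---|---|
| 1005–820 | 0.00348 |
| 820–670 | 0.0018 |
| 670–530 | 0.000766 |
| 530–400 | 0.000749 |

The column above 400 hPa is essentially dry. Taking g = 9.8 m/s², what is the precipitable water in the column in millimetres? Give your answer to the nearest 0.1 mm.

Precipitable water is the column-integrated vapour mass per unit area: PW = (1/g) Σ q̄ Δp, with q in kg/kg and Δp in Pa (1 kg/m² of water = 1 mm).
Layer 1005–820 hPa: Δp = 185 hPa = 18500 Pa, q̄ = 0.00348 kg/kg → 0.00348 × 18500 / 9.8 = 6.57 mm
Layer 820–670 hPa: Δp = 150 hPa = 15000 Pa, q̄ = 0.0018 kg/kg → 0.0018 × 15000 / 9.8 = 2.76 mm
Layer 670–530 hPa: Δp = 140 hPa = 14000 Pa, q̄ = 0.000766 kg/kg → 0.000766 × 14000 / 9.8 = 1.09 mm
Layer 530–400 hPa: Δp = 130 hPa = 13000 Pa, q̄ = 0.000749 kg/kg → 0.000749 × 13000 / 9.8 = 0.99 mm
PW = 6.57 + 2.76 + 1.09 + 0.99 = 11.41 ≈ 11.4 mm.

PW ≈ 11.4 mm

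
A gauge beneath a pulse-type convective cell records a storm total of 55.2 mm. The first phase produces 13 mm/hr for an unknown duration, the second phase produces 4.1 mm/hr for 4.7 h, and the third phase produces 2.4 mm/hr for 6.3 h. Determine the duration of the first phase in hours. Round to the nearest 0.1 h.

Known phases: 4.1 × 4.7 + 2.4 × 6.3 = 19.27 + 15.12 = 34.39 mm.
Remaining depth = 55.2 − 34.39 = 20.81 mm.
Duration = 20.81 / 13 = 1.6 h.

duration ≈ 1.6 h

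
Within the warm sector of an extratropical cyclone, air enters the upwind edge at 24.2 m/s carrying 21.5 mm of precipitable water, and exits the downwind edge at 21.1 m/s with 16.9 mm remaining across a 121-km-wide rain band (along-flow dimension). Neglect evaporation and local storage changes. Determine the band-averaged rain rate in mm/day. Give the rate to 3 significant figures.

Column moisture flux per unit crosswind length is F = V × PW.
Inflow: F_in = 24.2 × 21.5 = 520.3 mm·m/s
Outflow: F_out = 21.1 × 16.9 = 356.59 mm·m/s
Steady-state rate R = (F_in − F_out)/L = (520.3 − 356.59) / 121000 m = 1.353e-03 mm/s.
R = 1.353e-03 × 3600 × 24 = 117 mm/day.

R ≈ 117 mm/day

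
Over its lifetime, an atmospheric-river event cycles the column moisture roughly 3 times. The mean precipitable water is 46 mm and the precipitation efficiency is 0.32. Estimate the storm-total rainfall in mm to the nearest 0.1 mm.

rainfall ≈ 44.2 mm

Each cycle deposits ε × PW = 0.32 × 46 = 14.72 mm.
Over 3 cycles: 3 × 14.72 = 44.2 mm.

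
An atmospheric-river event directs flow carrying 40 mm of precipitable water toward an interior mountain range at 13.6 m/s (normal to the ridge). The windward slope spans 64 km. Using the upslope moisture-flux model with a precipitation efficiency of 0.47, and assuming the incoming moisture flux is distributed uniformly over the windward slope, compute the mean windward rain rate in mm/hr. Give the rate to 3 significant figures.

Incoming column moisture flux per unit ridge length: F = V × PW = 13.6 × 40 = 544 mm·m/s.
Spread over the 64 km slope with efficiency ε = 0.47: R = ε·F/W = 0.47 × 544 / 64000 m = 3.995e-03 mm/s.
R = 3.995e-03 × 3600 = 14.4 mm/hr.

R ≈ 14.4 mm/hr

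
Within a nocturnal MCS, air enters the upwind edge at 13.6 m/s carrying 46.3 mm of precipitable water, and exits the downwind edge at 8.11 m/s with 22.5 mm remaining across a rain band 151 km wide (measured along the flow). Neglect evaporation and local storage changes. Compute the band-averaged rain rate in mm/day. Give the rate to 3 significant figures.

R ≈ 256 mm/day

Column moisture flux per unit crosswind length is F = V × PW.
Inflow: F_in = 13.6 × 46.3 = 629.68 mm·m/s
Outflow: F_out = 8.11 × 22.5 = 182.475 mm·m/s
Steady-state rate R = (F_in − F_out)/L = (629.68 − 182.475) / 151000 m = 2.962e-03 mm/s.
R = 2.962e-03 × 3600 × 24 = 256 mm/day.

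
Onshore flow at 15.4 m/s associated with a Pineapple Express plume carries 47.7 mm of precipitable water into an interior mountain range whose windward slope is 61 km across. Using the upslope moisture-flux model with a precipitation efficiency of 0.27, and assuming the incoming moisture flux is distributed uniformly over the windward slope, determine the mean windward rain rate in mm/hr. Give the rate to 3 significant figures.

R ≈ 11.7 mm/hr

Incoming column moisture flux per unit ridge length: F = V × PW = 15.4 × 47.7 = 734.58 mm·m/s.
Spread over the 61 km slope with efficiency ε = 0.27: R = ε·F/W = 0.27 × 734.58 / 61000 m = 3.251e-03 mm/s.
R = 3.251e-03 × 3600 = 11.7 mm/hr.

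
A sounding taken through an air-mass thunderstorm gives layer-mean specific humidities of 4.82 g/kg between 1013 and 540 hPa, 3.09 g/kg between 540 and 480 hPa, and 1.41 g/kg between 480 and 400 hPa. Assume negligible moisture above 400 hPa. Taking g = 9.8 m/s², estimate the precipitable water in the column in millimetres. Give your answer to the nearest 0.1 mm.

PW ≈ 26.3 mm

Precipitable water is the column-integrated vapour mass per unit area: PW = (1/g) Σ q̄ Δp, with q in kg/kg and Δp in Pa (1 kg/m² of water = 1 mm).
Layer 1013–540 hPa: Δp = 473 hPa = 47300 Pa, q̄ = 0.00482 kg/kg → 0.00482 × 47300 / 9.8 = 23.26 mm
Layer 540–480 hPa: Δp = 60 hPa = 6000 Pa, q̄ = 0.00309 kg/kg → 0.00309 × 6000 / 9.8 = 1.89 mm
Layer 480–400 hPa: Δp = 80 hPa = 8000 Pa, q̄ = 0.00141 kg/kg → 0.00141 × 8000 / 9.8 = 1.15 mm
PW = 23.26 + 1.89 + 1.15 = 26.30 ≈ 26.3 mm.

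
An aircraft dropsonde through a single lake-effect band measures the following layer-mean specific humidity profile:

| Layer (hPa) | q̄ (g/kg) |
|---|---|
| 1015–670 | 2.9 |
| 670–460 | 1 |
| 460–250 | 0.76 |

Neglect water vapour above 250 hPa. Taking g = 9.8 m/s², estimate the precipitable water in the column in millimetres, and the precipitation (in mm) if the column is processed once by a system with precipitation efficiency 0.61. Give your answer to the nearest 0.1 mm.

PW ≈ 14.0 mm; precipitation ≈ 8.5 mm

Precipitable water is the column-integrated vapour mass per unit area: PW = (1/g) Σ q̄ Δp, with q in kg/kg and Δp in Pa (1 kg/m² of water = 1 mm).
Layer 1015–670 hPa: Δp = 345 hPa = 34500 Pa, q̄ = 0.0029 kg/kg → 0.0029 × 34500 / 9.8 = 10.21 mm
Layer 670–460 hPa: Δp = 210 hPa = 21000 Pa, q̄ = 0.001 kg/kg → 0.001 × 21000 / 9.8 = 2.14 mm
Layer 460–250 hPa: Δp = 210 hPa = 21000 Pa, q̄ = 0.00076 kg/kg → 0.00076 × 21000 / 9.8 = 1.63 mm
PW = 10.21 + 2.14 + 1.63 = 13.98 ≈ 14.0 mm.
Precipitation = ε × PW = 0.61 × 14.0 = 8.5 mm.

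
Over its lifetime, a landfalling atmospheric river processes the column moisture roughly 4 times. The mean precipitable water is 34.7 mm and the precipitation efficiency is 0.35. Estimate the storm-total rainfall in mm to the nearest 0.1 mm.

Each cycle deposits ε × PW = 0.35 × 34.7 = 12.145 mm.
Over 4 cycles: 4 × 12.145 = 48.6 mm.

rainfall ≈ 48.6 mm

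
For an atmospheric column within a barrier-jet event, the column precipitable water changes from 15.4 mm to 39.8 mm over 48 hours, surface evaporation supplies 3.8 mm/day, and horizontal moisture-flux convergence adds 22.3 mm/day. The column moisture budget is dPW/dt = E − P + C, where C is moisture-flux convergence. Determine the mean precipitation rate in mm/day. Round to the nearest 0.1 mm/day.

dPW/dt = (39.8 − 15.4) mm / (48/24 day) = +12.200 mm/day.
P = E + C − dPW/dt = 3.8 + (22.3) − (+12.200) = 13.9 mm/day.

P ≈ 13.9 mm/day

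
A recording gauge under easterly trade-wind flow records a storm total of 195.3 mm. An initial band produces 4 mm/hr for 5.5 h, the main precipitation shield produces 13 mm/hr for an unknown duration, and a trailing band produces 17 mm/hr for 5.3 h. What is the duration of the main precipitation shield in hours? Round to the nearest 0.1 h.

Known phases: 4 × 5.5 + 17 × 5.3 = 22 + 90.1 = 112.1 mm.
Remaining depth = 195.3 − 112.1 = 83.2 mm.
Duration = 83.2 / 13 = 6.4 h.

duration ≈ 6.4 h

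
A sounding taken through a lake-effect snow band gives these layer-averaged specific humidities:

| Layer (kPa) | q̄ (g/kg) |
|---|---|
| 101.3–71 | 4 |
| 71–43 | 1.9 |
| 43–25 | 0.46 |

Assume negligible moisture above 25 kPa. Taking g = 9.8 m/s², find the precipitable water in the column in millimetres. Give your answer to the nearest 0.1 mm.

Precipitable water is the column-integrated vapour mass per unit area: PW = (1/g) Σ q̄ Δp, with q in kg/kg and Δp in Pa (1 kg/m² of water = 1 mm).
Layer 101.3–71 kPa: Δp = 303 hPa = 30300 Pa, q̄ = 0.004 kg/kg → 0.004 × 30300 / 9.8 = 12.37 mm
Layer 71–43 kPa: Δp = 280 hPa = 28000 Pa, q̄ = 0.0019 kg/kg → 0.0019 × 28000 / 9.8 = 5.43 mm
Layer 43–25 kPa: Δp = 180 hPa = 18000 Pa, q̄ = 0.00046 kg/kg → 0.00046 × 18000 / 9.8 = 0.84 mm
PW = 12.37 + 5.43 + 0.84 = 18.64 ≈ 18.6 mm.

PW ≈ 18.6 mm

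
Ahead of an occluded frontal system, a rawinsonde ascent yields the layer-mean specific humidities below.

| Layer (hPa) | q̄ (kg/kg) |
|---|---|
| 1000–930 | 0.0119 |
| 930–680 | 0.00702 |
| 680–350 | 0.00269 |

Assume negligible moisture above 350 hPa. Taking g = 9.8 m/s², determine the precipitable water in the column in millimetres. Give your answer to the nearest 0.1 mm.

PW ≈ 35.5 mm

Precipitable water is the column-integrated vapour mass per unit area: PW = (1/g) Σ q̄ Δp, with q in kg/kg and Δp in Pa (1 kg/m² of water = 1 mm).
Layer 1000–930 hPa: Δp = 70 hPa = 7000 Pa, q̄ = 0.0119 kg/kg → 0.0119 × 7000 / 9.8 = 8.50 mm
Layer 930–680 hPa: Δp = 250 hPa = 25000 Pa, q̄ = 0.00702 kg/kg → 0.00702 × 25000 / 9.8 = 17.91 mm
Layer 680–350 hPa: Δp = 330 hPa = 33000 Pa, q̄ = 0.00269 kg/kg → 0.00269 × 33000 / 9.8 = 9.06 mm
PW = 8.50 + 17.91 + 9.06 = 35.47 ≈ 35.5 mm.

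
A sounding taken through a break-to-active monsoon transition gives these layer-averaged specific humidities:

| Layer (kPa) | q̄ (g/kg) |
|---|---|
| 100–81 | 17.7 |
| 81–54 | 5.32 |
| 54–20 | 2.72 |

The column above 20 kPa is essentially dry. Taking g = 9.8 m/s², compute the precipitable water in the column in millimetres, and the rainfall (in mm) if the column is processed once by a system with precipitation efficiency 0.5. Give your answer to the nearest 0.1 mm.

Precipitable water is the column-integrated vapour mass per unit area: PW = (1/g) Σ q̄ Δp, with q in kg/kg and Δp in Pa (1 kg/m² of water = 1 mm).
Layer 100–81 kPa: Δp = 190 hPa = 19000 Pa, q̄ = 0.0177 kg/kg → 0.0177 × 19000 / 9.8 = 34.32 mm
Layer 81–54 kPa: Δp = 270 hPa = 27000 Pa, q̄ = 0.00532 kg/kg → 0.00532 × 27000 / 9.8 = 14.66 mm
Layer 54–20 kPa: Δp = 340 hPa = 34000 Pa, q̄ = 0.00272 kg/kg → 0.00272 × 34000 / 9.8 = 9.44 mm
PW = 34.32 + 14.66 + 9.44 = 58.42 ≈ 58.4 mm.
Rainfall = ε × PW = 0.5 × 58.4 = 29.2 mm.

PW ≈ 58.4 mm; rainfall ≈ 29.2 mm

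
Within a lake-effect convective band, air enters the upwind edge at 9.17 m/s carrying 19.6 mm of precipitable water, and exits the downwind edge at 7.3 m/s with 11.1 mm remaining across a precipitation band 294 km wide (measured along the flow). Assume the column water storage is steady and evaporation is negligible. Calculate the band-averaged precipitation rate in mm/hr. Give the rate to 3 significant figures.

R ≈ 1.21 mm/hr

Column moisture flux per unit crosswind length is F = V × PW.
Inflow: F_in = 9.17 × 19.6 = 179.732 mm·m/s
Outflow: F_out = 7.3 × 11.1 = 81.03 mm·m/s
Steady-state rate R = (F_in − F_out)/L = (179.732 − 81.03) / 294000 m = 3.357e-04 mm/s.
R = 3.357e-04 × 3600 = 1.21 mm/hr.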